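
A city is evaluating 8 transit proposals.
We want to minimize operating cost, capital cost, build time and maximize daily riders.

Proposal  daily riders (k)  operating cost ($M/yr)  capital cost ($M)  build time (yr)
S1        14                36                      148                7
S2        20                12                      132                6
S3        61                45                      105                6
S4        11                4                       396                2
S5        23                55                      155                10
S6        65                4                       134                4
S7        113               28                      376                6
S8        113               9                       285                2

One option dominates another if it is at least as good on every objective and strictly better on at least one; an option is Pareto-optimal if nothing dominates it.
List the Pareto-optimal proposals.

S1: dominated by S2 (daily riders 20≥14, operating cost 12≤36, capital cost 132≤148, build time 6≤7).
S2: not dominated.
S3: not dominated (best capital cost).
S4: not dominated.
S5: dominated by S3 (daily riders 61≥23, operating cost 45≤55, capital cost 105≤155, build time 6≤10).
S6: not dominated.
S7: dominated by S8 (daily riders 113≥113, operating cost 9≤28, capital cost 285≤376, build time 2≤6).
S8: not dominated.

S2, S3, S4, S6, S8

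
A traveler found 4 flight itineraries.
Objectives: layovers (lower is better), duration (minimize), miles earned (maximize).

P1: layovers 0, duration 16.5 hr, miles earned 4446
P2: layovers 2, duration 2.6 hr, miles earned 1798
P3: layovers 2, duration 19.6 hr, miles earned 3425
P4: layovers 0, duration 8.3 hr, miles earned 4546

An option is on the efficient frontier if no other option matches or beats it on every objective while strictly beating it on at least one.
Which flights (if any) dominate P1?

P4

P4: layovers 0≤0, duration 8.3≤16.5, miles earned 4546≥4446 — dominates P1.
Others (P2, P3) are each worse than P1 on at least one objective.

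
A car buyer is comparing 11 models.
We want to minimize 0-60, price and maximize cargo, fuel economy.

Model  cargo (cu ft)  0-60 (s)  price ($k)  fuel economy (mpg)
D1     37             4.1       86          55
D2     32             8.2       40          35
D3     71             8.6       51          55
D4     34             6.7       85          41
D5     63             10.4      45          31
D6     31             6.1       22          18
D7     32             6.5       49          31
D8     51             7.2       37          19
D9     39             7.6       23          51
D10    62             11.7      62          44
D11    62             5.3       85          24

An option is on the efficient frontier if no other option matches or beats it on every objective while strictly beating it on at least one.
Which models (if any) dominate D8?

none

D1: worse on cargo (37 vs 51).
D2: worse on cargo (32 vs 51).
D3: worse on 0-60 (8.6 vs 7.2).
D4: worse on cargo (34 vs 51).
D5: worse on 0-60 (10.4 vs 7.2).
D6: worse on cargo (31 vs 51).
D7: worse on cargo (32 vs 51).
D9: worse on cargo (39 vs 51).
D10: worse on 0-60 (11.7 vs 7.2).
D11: worse on price (85 vs 37).
No option dominates D8.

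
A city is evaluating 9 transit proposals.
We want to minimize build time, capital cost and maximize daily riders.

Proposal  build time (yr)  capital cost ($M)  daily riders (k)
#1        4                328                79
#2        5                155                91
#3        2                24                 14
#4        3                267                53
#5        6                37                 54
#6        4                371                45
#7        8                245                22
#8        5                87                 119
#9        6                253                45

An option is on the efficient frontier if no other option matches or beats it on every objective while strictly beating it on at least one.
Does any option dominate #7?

Yes

#2 vs #7: build time 5≤8, capital cost 155≤245, daily riders 91≥22 — #2 is at least as good on every objective and strictly better on at least one, so #2 dominates #7.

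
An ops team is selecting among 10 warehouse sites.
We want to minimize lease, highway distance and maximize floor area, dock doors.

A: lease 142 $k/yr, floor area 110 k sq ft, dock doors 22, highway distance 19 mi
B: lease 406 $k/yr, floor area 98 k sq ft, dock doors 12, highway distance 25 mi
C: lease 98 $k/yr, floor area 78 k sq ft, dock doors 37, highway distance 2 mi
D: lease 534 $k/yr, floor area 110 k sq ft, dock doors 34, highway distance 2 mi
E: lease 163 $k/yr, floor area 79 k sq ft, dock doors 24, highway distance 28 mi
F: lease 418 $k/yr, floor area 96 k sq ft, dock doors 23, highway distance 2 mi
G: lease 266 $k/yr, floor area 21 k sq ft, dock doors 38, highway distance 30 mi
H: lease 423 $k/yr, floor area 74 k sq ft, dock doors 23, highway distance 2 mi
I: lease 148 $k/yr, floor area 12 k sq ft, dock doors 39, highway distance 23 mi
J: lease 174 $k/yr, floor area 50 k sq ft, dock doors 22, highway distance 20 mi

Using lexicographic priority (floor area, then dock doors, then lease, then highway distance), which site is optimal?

D

First maximize floor area: best is 110, kept {A, D}.
Then maximize dock doors: best is 34, kept {D}.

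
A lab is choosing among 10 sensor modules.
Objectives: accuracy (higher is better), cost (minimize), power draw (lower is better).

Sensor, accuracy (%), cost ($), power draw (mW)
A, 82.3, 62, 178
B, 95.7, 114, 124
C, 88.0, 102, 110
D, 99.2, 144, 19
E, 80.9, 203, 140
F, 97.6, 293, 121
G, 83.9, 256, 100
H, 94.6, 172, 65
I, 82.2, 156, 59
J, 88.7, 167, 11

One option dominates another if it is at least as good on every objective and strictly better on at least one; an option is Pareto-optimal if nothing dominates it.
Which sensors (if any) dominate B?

A: worse on accuracy (82.3 vs 95.7).
C: worse on accuracy (88.0 vs 95.7).
D: worse on cost (144 vs 114).
E: worse on accuracy (80.9 vs 95.7).
F: worse on cost (293 vs 114).
G: worse on accuracy (83.9 vs 95.7).
H: worse on accuracy (94.6 vs 95.7).
I: worse on accuracy (82.2 vs 95.7).
J: worse on accuracy (88.7 vs 95.7).
No option dominates B.

none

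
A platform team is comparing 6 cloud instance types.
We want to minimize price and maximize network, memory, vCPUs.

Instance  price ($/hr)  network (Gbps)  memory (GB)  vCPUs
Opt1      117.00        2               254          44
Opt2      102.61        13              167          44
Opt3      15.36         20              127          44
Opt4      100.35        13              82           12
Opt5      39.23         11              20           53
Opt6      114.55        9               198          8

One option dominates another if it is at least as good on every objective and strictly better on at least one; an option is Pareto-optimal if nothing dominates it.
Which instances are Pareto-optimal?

Opt1: not dominated (best memory).
Opt2: not dominated.
Opt3: not dominated (best price).
Opt4: dominated by Opt3 (price 15.36≤100.35, network 20≥13, memory 127≥82, vCPUs 44≥12).
Opt5: not dominated (best vCPUs).
Opt6: not dominated.

Opt1, Opt2, Opt3, Opt5, Opt6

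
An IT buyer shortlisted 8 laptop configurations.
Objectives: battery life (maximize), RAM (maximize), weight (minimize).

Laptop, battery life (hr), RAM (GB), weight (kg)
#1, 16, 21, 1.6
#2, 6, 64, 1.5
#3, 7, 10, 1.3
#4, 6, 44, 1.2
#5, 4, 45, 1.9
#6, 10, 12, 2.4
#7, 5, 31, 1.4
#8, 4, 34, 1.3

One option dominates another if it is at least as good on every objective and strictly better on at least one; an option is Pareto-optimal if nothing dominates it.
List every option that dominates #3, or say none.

none

#1: worse on weight (1.6 vs 1.3).
#2: worse on battery life (6 vs 7).
#4: worse on battery life (6 vs 7).
#5: worse on battery life (4 vs 7).
#6: worse on weight (2.4 vs 1.3).
#7: worse on battery life (5 vs 7).
#8: worse on battery life (4 vs 7).
No option dominates #3.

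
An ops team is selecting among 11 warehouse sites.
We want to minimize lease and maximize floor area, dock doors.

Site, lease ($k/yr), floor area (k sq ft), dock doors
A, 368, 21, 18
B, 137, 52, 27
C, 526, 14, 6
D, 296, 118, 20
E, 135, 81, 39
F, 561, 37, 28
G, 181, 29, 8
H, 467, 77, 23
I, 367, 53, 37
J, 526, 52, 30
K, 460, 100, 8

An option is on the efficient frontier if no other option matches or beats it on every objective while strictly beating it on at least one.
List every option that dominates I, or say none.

E: lease 135≤367, floor area 81≥53, dock doors 39≥37 — dominates I.
Others (A, B, C, D, F, G, H, J, K) are each worse than I on at least one objective.

E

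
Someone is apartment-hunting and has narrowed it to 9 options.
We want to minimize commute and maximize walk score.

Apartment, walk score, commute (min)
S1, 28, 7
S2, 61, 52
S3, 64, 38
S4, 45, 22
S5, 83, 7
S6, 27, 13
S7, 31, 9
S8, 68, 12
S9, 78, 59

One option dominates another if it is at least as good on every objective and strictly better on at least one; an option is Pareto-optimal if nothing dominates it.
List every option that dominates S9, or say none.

S5

S5: walk score 83≥78, commute 7≤59 — dominates S9.
Others (S1, S2, S3, S4, S6, S7, S8) are each worse than S9 on at least one objective.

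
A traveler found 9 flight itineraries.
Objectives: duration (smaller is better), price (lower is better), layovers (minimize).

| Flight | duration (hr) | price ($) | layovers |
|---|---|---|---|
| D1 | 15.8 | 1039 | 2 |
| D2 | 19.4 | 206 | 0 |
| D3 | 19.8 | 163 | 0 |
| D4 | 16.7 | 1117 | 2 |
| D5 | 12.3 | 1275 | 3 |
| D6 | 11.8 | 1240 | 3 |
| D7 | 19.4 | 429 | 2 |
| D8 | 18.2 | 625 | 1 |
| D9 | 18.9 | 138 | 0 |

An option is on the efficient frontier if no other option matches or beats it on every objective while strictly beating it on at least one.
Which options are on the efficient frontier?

D1: not dominated.
D2: dominated by D9 (duration 18.9≤19.4, price 138≤206, layovers 0≤0).
D3: dominated by D9 (duration 18.9≤19.8, price 138≤163, layovers 0≤0).
D4: dominated by D1 (duration 15.8≤16.7, price 1039≤1117, layovers 2≤2).
D5: dominated by D6 (duration 11.8≤12.3, price 1240≤1275, layovers 3≤3).
D6: not dominated (best duration).
D7: dominated by D2 (duration 19.4≤19.4, price 206≤429, layovers 0≤2).
D8: not dominated.
D9: not dominated (best price).

D1, D6, D8, D9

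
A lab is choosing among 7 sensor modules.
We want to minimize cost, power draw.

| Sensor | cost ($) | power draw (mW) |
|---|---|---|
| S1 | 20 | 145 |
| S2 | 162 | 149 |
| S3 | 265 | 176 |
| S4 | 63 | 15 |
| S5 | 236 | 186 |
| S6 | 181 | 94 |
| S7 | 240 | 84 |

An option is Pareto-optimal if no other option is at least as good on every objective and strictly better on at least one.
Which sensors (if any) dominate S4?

S1: worse on power draw (145 vs 15).
S2: worse on cost (162 vs 63).
S3: worse on cost (265 vs 63).
S5: worse on cost (236 vs 63).
S6: worse on cost (181 vs 63).
S7: worse on cost (240 vs 63).
No option dominates S4.

none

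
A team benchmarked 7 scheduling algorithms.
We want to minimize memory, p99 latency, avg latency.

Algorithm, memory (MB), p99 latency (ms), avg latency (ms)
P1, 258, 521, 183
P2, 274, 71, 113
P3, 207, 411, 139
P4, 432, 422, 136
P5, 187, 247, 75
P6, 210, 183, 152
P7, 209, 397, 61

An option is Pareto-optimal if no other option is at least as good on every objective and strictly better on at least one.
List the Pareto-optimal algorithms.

P2, P5, P6, P7

P1: dominated by P3 (memory 207≤258, p99 latency 411≤521, avg latency 139≤183).
P2: not dominated (best p99 latency).
P3: dominated by P5 (memory 187≤207, p99 latency 247≤411, avg latency 75≤139).
P4: dominated by P2 (memory 274≤432, p99 latency 71≤422, avg latency 113≤136).
P5: not dominated (best memory).
P6: not dominated.
P7: not dominated (best avg latency).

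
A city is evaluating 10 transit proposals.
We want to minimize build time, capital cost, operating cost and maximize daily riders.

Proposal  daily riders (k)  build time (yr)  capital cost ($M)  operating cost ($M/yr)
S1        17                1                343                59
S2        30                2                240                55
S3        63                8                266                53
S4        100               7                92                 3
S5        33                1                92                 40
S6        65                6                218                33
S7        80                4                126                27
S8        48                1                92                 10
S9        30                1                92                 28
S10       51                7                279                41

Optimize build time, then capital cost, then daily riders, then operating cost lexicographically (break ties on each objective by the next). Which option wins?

First minimize build time: best is 1, kept {S1, S5, S8, S9}.
Then minimize capital cost: best is 92, kept {S5, S8, S9}.
Then maximize daily riders: best is 48, kept {S8}.

S8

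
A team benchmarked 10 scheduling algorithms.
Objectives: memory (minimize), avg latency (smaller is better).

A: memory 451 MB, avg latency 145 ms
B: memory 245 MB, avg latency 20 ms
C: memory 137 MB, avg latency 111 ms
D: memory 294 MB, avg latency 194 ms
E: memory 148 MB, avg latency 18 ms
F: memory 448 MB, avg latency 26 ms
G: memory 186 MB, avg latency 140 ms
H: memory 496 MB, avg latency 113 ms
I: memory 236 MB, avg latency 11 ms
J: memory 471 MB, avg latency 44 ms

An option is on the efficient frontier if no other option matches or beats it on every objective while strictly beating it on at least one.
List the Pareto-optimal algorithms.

C, E, I

A: dominated by B (memory 245≤451, avg latency 20≤145).
B: dominated by E (memory 148≤245, avg latency 18≤20).
C: not dominated (best memory).
D: dominated by B (memory 245≤294, avg latency 20≤194).
E: not dominated.
F: dominated by B (memory 245≤448, avg latency 20≤26).
G: dominated by C (memory 137≤186, avg latency 111≤140).
H: dominated by B (memory 245≤496, avg latency 20≤113).
I: not dominated (best avg latency).
J: dominated by B (memory 245≤471, avg latency 20≤44).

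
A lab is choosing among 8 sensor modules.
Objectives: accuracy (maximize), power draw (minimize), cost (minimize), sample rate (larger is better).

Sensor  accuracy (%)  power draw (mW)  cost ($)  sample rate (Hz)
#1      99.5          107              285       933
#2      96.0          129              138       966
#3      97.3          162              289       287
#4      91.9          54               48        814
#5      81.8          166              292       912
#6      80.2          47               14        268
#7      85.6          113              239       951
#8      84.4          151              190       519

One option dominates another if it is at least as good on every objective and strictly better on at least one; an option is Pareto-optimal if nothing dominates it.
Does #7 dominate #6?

#7 vs #6: #7 is worse on power draw (113 vs 47), so it does not dominate #6.

No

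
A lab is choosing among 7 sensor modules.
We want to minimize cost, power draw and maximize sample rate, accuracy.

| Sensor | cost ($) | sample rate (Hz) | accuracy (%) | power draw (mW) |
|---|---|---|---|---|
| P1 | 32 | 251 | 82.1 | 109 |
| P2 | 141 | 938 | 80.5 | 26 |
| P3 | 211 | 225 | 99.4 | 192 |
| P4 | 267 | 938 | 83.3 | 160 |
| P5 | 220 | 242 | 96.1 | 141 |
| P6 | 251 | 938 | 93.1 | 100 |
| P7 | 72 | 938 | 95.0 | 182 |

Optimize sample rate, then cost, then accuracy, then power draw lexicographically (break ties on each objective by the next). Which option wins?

First maximize sample rate: best is 938, kept {P2, P4, P6, P7}.
Then minimize cost: best is 72, kept {P7}.

P7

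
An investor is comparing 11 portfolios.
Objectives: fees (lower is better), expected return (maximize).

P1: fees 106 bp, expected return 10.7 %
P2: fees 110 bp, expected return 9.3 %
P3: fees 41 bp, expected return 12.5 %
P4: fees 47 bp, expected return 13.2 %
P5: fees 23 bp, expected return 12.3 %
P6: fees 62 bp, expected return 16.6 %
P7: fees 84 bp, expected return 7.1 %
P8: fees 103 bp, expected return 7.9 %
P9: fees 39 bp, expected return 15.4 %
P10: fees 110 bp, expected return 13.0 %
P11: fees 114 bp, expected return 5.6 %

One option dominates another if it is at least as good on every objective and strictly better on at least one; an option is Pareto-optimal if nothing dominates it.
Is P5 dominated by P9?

P9 vs P5: P9 is worse on fees (39 vs 23), so it does not dominate P5.

No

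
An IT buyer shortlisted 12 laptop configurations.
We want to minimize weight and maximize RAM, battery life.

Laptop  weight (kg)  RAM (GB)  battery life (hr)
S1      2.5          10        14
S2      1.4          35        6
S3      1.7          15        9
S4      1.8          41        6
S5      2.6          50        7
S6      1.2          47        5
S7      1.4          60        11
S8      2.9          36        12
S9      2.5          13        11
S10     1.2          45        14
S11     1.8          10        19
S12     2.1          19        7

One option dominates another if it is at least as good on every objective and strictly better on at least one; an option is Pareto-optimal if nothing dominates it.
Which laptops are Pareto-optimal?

S6, S7, S10, S11

S1: dominated by S10 (weight 1.2≤2.5, RAM 45≥10, battery life 14≥14).
S2: dominated by S7 (weight 1.4≤1.4, RAM 60≥35, battery life 11≥6).
S3: dominated by S7 (weight 1.4≤1.7, RAM 60≥15, battery life 11≥9).
S4: dominated by S7 (weight 1.4≤1.8, RAM 60≥41, battery life 11≥6).
S5: dominated by S7 (weight 1.4≤2.6, RAM 60≥50, battery life 11≥7).
S6: not dominated.
S7: not dominated (best RAM).
S8: dominated by S10 (weight 1.2≤2.9, RAM 45≥36, battery life 14≥12).
S9: dominated by S7 (weight 1.4≤2.5, RAM 60≥13, battery life 11≥11).
S10: not dominated.
S11: not dominated (best battery life).
S12: dominated by S7 (weight 1.4≤2.1, RAM 60≥19, battery life 11≥7).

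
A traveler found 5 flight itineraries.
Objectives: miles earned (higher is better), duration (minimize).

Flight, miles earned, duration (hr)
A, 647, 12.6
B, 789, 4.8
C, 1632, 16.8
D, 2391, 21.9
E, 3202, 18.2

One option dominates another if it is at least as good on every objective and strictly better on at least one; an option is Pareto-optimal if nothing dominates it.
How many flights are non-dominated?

3

A: dominated by B (miles earned 789≥647, duration 4.8≤12.6).
B: not dominated (best duration).
C: not dominated.
D: dominated by E (miles earned 3202≥2391, duration 18.2≤21.9).
E: not dominated (best miles earned).
Pareto-optimal: B, C, E → 3.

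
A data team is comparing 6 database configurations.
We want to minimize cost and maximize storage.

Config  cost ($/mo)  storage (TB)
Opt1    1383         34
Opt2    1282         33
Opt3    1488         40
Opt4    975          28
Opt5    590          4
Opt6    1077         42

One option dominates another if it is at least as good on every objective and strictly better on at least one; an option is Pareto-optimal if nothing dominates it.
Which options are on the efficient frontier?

Opt4, Opt5, Opt6

Opt1: dominated by Opt6 (cost 1077≤1383, storage 42≥34).
Opt2: dominated by Opt6 (cost 1077≤1282, storage 42≥33).
Opt3: dominated by Opt6 (cost 1077≤1488, storage 42≥40).
Opt4: not dominated.
Opt5: not dominated (best cost).
Opt6: not dominated (best storage).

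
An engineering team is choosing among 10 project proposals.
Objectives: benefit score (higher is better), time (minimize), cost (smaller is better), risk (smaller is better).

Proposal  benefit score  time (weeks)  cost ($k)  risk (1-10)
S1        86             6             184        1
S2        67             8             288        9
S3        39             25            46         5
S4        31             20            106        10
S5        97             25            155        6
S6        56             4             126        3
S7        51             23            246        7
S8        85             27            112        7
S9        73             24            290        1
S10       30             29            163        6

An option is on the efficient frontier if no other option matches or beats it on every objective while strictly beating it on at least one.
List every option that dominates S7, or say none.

S1, S6

S1: benefit score 86≥51, time 6≤23, cost 184≤246, risk 1≤7 — dominates S7.
S6: benefit score 56≥51, time 4≤23, cost 126≤246, risk 3≤7 — dominates S7.
Others (S2, S3, S4, S5, S8, S9, S10) are each worse than S7 on at least one objective.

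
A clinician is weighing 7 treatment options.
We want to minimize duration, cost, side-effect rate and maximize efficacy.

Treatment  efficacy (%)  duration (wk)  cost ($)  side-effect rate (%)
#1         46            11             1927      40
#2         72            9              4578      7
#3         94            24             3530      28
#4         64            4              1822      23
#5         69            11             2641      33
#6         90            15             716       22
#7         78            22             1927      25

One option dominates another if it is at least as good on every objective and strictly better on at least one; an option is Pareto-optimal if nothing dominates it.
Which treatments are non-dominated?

#1: dominated by #4 (efficacy 64≥46, duration 4≤11, cost 1822≤1927, side-effect rate 23≤40).
#2: not dominated (best side-effect rate).
#3: not dominated (best efficacy).
#4: not dominated (best duration).
#5: not dominated.
#6: not dominated (best cost).
#7: dominated by #6 (efficacy 90≥78, duration 15≤22, cost 716≤1927, side-effect rate 22≤25).

#2, #3, #4, #5, #6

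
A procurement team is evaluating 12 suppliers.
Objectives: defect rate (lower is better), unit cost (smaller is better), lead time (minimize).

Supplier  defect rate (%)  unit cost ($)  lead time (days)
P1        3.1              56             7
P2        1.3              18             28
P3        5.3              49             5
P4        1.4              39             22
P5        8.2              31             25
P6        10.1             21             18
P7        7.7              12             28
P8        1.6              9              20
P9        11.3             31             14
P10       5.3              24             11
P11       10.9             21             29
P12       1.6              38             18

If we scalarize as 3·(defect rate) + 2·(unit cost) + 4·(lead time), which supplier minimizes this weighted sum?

P1: 3·3.1 + 2·56 + 4·7 = 149.3
P2: 3·1.3 + 2·18 + 4·28 = 151.9
P3: 3·5.3 + 2·49 + 4·5 = 133.9
P4: 3·1.4 + 2·39 + 4·22 = 170.2
P5: 3·8.2 + 2·31 + 4·25 = 186.6
P6: 3·10.1 + 2·21 + 4·18 = 144.3
P7: 3·7.7 + 2·12 + 4·28 = 159.1
P8: 3·1.6 + 2·9 + 4·20 = 102.8
P9: 3·11.3 + 2·31 + 4·14 = 151.9
P10: 3·5.3 + 2·24 + 4·11 = 107.9
P11: 3·10.9 + 2·21 + 4·29 = 190.7
P12: 3·1.6 + 2·38 + 4·18 = 152.8
Lowest: P8 at 102.8.

P8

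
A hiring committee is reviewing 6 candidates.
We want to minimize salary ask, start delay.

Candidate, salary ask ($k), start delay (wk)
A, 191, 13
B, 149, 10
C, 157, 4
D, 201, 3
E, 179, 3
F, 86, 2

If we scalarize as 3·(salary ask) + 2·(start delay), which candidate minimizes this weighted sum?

A: 3·191 + 2·13 = 599
B: 3·149 + 2·10 = 467
C: 3·157 + 2·4 = 479
D: 3·201 + 2·3 = 609
E: 3·179 + 2·3 = 543
F: 3·86 + 2·2 = 262
Lowest: F at 262.

F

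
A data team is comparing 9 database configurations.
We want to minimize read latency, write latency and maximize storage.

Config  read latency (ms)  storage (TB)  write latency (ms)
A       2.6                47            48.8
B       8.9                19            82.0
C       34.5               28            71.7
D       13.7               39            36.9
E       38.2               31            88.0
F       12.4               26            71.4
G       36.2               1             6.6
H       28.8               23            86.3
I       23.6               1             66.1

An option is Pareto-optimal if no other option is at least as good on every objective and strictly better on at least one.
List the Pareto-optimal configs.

A: not dominated (best read latency).
B: dominated by A (read latency 2.6≤8.9, storage 47≥19, write latency 48.8≤82.0).
C: dominated by A (read latency 2.6≤34.5, storage 47≥28, write latency 48.8≤71.7).
D: not dominated.
E: dominated by A (read latency 2.6≤38.2, storage 47≥31, write latency 48.8≤88.0).
F: dominated by A (read latency 2.6≤12.4, storage 47≥26, write latency 48.8≤71.4).
G: not dominated (best write latency).
H: dominated by A (read latency 2.6≤28.8, storage 47≥23, write latency 48.8≤86.3).
I: dominated by A (read latency 2.6≤23.6, storage 47≥1, write latency 48.8≤66.1).

A, D, G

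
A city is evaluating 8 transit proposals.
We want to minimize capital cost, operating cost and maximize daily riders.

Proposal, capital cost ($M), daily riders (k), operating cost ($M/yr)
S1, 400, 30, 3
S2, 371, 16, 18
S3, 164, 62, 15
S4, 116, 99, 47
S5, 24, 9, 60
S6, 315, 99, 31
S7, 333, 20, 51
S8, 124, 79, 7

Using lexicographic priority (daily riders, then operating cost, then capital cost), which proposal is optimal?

First maximize daily riders: best is 99, kept {S4, S6}.
Then minimize operating cost: best is 31, kept {S6}.

S6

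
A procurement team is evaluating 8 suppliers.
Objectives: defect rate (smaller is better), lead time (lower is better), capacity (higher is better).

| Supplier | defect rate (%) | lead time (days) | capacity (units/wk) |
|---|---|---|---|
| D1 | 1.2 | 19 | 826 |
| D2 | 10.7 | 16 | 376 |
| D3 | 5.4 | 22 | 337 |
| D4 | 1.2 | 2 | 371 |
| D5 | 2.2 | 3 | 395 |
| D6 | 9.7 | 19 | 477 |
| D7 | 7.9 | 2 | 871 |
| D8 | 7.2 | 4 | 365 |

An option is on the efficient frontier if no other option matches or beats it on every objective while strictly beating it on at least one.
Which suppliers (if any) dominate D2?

D5, D7

D5: defect rate 2.2≤10.7, lead time 3≤16, capacity 395≥376 — dominates D2.
D7: defect rate 7.9≤10.7, lead time 2≤16, capacity 871≥376 — dominates D2.
Others (D1, D3, D4, D6, D8) are each worse than D2 on at least one objective.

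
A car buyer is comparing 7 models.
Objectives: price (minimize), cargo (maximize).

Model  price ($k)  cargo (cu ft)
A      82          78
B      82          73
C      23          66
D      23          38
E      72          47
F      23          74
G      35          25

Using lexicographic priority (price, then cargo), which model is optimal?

F

First minimize price: best is 23, kept {C, D, F}.
Then maximize cargo: best is 74, kept {F}.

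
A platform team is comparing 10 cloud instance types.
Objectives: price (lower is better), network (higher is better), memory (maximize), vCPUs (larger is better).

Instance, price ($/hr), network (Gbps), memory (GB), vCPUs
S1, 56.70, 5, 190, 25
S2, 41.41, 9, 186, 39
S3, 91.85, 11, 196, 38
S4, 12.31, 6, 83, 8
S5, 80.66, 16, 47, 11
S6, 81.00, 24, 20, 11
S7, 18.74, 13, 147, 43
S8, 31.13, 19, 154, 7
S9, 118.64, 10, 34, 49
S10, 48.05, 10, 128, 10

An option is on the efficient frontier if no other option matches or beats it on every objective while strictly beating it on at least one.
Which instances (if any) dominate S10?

S7: price 18.74≤48.05, network 13≥10, memory 147≥128, vCPUs 43≥10 — dominates S10.
Others (S1, S2, S3, S4, S5, S6, S8, S9) are each worse than S10 on at least one objective.

S7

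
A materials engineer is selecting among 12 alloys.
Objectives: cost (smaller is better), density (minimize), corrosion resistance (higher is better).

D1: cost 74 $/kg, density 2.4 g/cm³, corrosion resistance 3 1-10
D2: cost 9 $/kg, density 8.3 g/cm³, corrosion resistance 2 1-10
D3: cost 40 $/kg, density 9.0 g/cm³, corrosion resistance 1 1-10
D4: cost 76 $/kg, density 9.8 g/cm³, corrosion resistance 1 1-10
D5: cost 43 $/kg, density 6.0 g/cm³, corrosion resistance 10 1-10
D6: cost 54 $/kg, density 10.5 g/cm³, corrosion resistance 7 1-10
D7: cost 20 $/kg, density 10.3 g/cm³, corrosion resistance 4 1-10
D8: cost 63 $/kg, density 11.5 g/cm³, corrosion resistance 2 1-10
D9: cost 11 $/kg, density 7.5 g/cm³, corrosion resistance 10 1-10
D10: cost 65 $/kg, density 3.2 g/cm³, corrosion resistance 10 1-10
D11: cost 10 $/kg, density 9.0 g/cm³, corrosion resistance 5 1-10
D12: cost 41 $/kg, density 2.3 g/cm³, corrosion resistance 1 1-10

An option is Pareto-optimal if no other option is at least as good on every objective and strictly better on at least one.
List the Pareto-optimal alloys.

D1, D2, D5, D9, D10, D11, D12

D1: not dominated.
D2: not dominated (best cost).
D3: dominated by D2 (cost 9≤40, density 8.3≤9.0, corrosion resistance 2≥1).
D4: dominated by D1 (cost 74≤76, density 2.4≤9.8, corrosion resistance 3≥1).
D5: not dominated.
D6: dominated by D5 (cost 43≤54, density 6.0≤10.5, corrosion resistance 10≥7).
D7: dominated by D9 (cost 11≤20, density 7.5≤10.3, corrosion resistance 10≥4).
D8: dominated by D2 (cost 9≤63, density 8.3≤11.5, corrosion resistance 2≥2).
D9: not dominated.
D10: not dominated.
D11: not dominated.
D12: not dominated (best density).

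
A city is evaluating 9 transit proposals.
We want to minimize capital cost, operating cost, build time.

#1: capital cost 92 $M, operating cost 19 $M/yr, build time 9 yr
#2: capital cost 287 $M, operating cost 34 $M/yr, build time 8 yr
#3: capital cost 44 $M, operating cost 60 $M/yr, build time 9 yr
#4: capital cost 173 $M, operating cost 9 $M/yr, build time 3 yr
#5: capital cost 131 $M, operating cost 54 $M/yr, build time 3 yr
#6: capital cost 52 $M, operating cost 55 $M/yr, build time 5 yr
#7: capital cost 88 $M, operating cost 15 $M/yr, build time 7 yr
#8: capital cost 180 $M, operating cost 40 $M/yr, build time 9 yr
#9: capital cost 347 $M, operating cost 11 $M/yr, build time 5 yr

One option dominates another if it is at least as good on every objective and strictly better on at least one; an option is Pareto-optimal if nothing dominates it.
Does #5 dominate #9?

No

#5 vs #9: #5 is worse on operating cost (54 vs 11), so it does not dominate #9.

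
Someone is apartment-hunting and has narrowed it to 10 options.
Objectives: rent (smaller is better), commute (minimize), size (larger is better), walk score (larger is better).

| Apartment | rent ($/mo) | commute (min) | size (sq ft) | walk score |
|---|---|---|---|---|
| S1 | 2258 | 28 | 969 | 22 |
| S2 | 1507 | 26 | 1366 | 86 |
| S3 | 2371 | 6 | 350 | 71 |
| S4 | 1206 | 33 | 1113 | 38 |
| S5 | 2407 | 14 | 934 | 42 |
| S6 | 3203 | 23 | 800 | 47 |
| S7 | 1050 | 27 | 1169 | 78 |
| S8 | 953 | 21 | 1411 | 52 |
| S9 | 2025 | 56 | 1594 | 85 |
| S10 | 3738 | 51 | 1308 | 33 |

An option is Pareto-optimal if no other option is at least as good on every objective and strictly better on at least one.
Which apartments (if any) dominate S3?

S1: worse on commute (28 vs 6).
S2: worse on commute (26 vs 6).
S4: worse on commute (33 vs 6).
S5: worse on rent (2407 vs 2371).
S6: worse on rent (3203 vs 2371).
S7: worse on commute (27 vs 6).
S8: worse on commute (21 vs 6).
S9: worse on commute (56 vs 6).
S10: worse on rent (3738 vs 2371).
No option dominates S3.

none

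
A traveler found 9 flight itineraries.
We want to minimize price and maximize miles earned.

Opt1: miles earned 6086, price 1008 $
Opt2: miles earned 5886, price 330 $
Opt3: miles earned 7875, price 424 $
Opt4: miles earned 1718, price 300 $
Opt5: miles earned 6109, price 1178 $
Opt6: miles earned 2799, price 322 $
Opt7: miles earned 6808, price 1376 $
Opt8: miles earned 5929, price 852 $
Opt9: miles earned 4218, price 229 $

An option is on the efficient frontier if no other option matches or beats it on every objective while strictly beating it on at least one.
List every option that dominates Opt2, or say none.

none

Opt1: worse on price (1008 vs 330).
Opt3: worse on price (424 vs 330).
Opt4: worse on miles earned (1718 vs 5886).
Opt5: worse on price (1178 vs 330).
Opt6: worse on miles earned (2799 vs 5886).
Opt7: worse on price (1376 vs 330).
Opt8: worse on price (852 vs 330).
Opt9: worse on miles earned (4218 vs 5886).
No option dominates Opt2.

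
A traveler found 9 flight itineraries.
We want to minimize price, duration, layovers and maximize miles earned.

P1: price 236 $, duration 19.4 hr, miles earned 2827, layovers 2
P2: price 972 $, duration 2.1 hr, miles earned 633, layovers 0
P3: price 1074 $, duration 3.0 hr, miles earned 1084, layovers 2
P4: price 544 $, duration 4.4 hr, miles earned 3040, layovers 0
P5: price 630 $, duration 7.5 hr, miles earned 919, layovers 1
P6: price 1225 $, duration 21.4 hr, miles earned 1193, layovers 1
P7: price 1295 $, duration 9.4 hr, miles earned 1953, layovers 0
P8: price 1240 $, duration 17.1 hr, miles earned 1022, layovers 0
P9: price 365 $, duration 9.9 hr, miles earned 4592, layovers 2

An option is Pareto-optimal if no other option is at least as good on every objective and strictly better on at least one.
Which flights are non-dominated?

P1: not dominated (best price).
P2: not dominated (best duration).
P3: not dominated.
P4: not dominated.
P5: dominated by P4 (price 544≤630, duration 4.4≤7.5, miles earned 3040≥919, layovers 0≤1).
P6: dominated by P4 (price 544≤1225, duration 4.4≤21.4, miles earned 3040≥1193, layovers 0≤1).
P7: dominated by P4 (price 544≤1295, duration 4.4≤9.4, miles earned 3040≥1953, layovers 0≤0).
P8: dominated by P4 (price 544≤1240, duration 4.4≤17.1, miles earned 3040≥1022, layovers 0≤0).
P9: not dominated (best miles earned).

P1, P2, P3, P4, P9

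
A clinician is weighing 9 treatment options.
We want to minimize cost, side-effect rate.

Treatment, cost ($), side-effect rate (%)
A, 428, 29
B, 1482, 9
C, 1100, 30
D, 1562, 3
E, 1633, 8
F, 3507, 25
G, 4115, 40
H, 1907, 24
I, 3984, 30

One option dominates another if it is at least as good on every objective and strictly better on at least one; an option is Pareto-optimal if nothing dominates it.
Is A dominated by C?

No

C vs A: C is worse on cost (1100 vs 428), so it does not dominate A.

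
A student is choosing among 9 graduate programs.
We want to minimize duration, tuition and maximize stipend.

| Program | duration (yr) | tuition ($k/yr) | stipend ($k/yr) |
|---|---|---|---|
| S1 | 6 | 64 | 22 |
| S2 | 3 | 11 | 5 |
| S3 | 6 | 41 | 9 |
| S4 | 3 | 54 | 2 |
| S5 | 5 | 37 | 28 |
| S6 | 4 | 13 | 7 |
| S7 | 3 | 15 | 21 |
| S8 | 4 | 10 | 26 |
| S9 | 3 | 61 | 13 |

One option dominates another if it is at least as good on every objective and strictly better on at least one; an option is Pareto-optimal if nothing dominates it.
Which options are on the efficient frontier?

S2, S5, S7, S8

S1: dominated by S5 (duration 5≤6, tuition 37≤64, stipend 28≥22).
S2: not dominated.
S3: dominated by S5 (duration 5≤6, tuition 37≤41, stipend 28≥9).
S4: dominated by S2 (duration 3≤3, tuition 11≤54, stipend 5≥2).
S5: not dominated (best stipend).
S6: dominated by S8 (duration 4≤4, tuition 10≤13, stipend 26≥7).
S7: not dominated.
S8: not dominated (best tuition).
S9: dominated by S7 (duration 3≤3, tuition 15≤61, stipend 21≥13).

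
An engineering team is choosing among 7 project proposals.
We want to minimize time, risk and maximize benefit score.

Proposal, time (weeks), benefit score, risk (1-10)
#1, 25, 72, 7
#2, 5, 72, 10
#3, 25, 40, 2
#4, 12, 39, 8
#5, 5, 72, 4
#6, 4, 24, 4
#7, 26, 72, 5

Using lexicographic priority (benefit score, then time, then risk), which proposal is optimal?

First maximize benefit score: best is 72, kept {#1, #2, #5, #7}.
Then minimize time: best is 5, kept {#2, #5}.
Then minimize risk: best is 4, kept {#5}.

#5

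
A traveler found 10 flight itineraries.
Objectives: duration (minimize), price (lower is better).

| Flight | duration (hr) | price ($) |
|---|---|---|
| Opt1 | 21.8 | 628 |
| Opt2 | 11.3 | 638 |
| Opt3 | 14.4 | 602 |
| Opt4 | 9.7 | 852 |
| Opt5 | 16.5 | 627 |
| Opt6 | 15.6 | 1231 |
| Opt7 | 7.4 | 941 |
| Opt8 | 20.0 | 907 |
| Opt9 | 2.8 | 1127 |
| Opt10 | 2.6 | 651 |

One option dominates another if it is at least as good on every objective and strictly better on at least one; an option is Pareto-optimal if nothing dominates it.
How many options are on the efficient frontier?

Opt1: dominated by Opt3 (duration 14.4≤21.8, price 602≤628).
Opt2: not dominated.
Opt3: not dominated (best price).
Opt4: dominated by Opt10 (duration 2.6≤9.7, price 651≤852).
Opt5: dominated by Opt3 (duration 14.4≤16.5, price 602≤627).
Opt6: dominated by Opt2 (duration 11.3≤15.6, price 638≤1231).
Opt7: dominated by Opt10 (duration 2.6≤7.4, price 651≤941).
Opt8: dominated by Opt2 (duration 11.3≤20.0, price 638≤907).
Opt9: dominated by Opt10 (duration 2.6≤2.8, price 651≤1127).
Opt10: not dominated (best duration).
Pareto-optimal: Opt2, Opt3, Opt10 → 3.

3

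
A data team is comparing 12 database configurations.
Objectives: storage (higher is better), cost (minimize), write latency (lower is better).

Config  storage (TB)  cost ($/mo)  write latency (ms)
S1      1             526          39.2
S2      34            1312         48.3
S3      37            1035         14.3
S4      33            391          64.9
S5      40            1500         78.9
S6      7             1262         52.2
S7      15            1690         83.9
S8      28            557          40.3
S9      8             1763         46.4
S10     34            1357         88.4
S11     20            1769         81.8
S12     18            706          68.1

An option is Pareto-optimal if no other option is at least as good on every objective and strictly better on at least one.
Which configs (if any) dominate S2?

S3

S3: storage 37≥34, cost 1035≤1312, write latency 14.3≤48.3 — dominates S2.
Others (S1, S4, S5, S6, S7, S8, S9, S10, S11, S12) are each worse than S2 on at least one objective.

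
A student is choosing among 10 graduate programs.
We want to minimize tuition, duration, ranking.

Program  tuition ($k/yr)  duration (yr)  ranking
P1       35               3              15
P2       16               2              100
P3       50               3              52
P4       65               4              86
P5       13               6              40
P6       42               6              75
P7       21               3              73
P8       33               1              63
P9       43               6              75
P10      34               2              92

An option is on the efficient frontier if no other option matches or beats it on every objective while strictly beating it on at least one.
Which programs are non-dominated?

P1, P2, P5, P7, P8

P1: not dominated (best ranking).
P2: not dominated.
P3: dominated by P1 (tuition 35≤50, duration 3≤3, ranking 15≤52).
P4: dominated by P1 (tuition 35≤65, duration 3≤4, ranking 15≤86).
P5: not dominated (best tuition).
P6: dominated by P1 (tuition 35≤42, duration 3≤6, ranking 15≤75).
P7: not dominated.
P8: not dominated (best duration).
P9: dominated by P1 (tuition 35≤43, duration 3≤6, ranking 15≤75).
P10: dominated by P8 (tuition 33≤34, duration 1≤2, ranking 63≤92).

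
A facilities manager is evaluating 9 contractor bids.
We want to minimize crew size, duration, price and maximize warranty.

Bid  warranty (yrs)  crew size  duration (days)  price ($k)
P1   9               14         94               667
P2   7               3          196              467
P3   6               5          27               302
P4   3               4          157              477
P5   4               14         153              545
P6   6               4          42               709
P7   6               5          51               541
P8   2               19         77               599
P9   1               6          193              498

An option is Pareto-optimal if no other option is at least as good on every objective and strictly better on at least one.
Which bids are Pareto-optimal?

P1: not dominated (best warranty).
P2: not dominated (best crew size).
P3: not dominated (best duration).
P4: not dominated.
P5: dominated by P3 (warranty 6≥4, crew size 5≤14, duration 27≤153, price 302≤545).
P6: not dominated.
P7: dominated by P3 (warranty 6≥6, crew size 5≤5, duration 27≤51, price 302≤541).
P8: dominated by P3 (warranty 6≥2, crew size 5≤19, duration 27≤77, price 302≤599).
P9: dominated by P3 (warranty 6≥1, crew size 5≤6, duration 27≤193, price 302≤498).

P1, P2, P3, P4, P6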